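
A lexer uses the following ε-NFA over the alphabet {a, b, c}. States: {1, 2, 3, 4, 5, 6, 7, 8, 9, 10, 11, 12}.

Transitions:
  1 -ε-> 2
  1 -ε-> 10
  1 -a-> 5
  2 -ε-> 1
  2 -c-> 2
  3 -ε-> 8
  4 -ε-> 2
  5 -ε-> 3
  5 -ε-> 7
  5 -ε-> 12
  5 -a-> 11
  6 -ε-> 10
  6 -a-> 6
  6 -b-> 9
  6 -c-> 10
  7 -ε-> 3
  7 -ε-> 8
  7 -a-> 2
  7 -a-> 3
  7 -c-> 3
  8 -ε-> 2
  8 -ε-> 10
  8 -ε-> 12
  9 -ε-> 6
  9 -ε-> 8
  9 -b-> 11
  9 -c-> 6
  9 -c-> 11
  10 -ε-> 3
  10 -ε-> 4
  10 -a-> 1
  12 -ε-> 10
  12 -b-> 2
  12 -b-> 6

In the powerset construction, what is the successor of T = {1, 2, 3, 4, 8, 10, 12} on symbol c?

{1, 2, 3, 4, 8, 10, 12}

2 on c → {2}.
No c-transition from 1, 3, 4, 8, 10, 12.
Union after reading c: {2}.
Now take the ε-closure:
From 2 via ε: add 1.
From 1 via ε: add 10.
From 10 via ε: add 3, 4.
From 3 via ε: add 8.
From 8 via ε: add 12.
No new states can be added; the closed set is {1, 2, 3, 4, 8, 10, 12}.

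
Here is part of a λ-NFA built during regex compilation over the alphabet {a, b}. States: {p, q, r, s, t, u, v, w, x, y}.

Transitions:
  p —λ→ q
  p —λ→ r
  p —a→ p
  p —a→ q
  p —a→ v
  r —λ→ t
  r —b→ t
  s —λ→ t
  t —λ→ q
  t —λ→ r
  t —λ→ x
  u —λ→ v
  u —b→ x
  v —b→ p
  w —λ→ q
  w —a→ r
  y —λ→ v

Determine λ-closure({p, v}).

Start with {p, v}.
From p via λ: add q, r.
From r via λ: add t.
From t via λ: add x.
No new states can be added; the closed set is {p, q, r, t, v, x}.

{p, q, r, t, v, x}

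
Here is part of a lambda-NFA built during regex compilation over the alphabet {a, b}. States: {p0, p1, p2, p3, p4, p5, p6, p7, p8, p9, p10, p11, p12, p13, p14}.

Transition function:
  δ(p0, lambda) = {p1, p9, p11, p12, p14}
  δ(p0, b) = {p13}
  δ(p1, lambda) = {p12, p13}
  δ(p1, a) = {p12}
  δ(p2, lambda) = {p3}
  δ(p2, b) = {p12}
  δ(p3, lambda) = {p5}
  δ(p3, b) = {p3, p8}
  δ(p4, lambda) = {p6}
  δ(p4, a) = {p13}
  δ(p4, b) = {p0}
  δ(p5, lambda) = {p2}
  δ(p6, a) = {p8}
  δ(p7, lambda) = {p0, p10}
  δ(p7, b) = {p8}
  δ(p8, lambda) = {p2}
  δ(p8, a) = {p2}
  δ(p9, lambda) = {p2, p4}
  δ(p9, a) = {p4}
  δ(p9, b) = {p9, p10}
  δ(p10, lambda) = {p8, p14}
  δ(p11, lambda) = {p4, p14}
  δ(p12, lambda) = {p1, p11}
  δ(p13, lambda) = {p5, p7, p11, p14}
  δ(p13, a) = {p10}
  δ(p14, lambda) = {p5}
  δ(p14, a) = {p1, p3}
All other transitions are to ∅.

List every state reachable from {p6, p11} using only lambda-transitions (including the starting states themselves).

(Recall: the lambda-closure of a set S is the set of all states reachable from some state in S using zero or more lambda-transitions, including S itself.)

Start with {p6, p11}.
From p11 via lambda: add p4, p14.
From p14 via lambda: add p5.
From p5 via lambda: add p2.
From p2 via lambda: add p3.
No new states can be added; the closed set is {p2, p3, p4, p5, p6, p11, p14}.

{p2, p3, p4, p5, p6, p11, p14}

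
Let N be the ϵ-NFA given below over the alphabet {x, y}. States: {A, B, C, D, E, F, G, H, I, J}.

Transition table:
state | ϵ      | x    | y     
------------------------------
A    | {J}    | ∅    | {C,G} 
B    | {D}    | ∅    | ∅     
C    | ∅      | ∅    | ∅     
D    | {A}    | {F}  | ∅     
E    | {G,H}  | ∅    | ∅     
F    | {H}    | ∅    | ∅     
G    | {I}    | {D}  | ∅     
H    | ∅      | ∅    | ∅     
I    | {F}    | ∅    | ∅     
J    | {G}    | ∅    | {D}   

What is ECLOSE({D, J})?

{A, D, F, G, H, I, J}

Start with {D, J}.
From D via ϵ: add A.
From J via ϵ: add G.
From G via ϵ: add I.
From I via ϵ: add F.
From F via ϵ: add H.
No new states can be added; the closed set is {A, D, F, G, H, I, J}.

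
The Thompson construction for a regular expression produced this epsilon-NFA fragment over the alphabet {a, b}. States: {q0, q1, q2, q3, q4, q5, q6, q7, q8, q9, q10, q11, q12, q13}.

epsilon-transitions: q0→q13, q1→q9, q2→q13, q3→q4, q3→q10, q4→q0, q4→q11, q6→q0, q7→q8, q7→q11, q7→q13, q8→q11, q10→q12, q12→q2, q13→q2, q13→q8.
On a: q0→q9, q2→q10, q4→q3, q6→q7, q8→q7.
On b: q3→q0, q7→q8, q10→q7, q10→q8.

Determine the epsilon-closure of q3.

{q0, q2, q3, q4, q8, q10, q11, q12, q13}

Start with {q3}.
From q3 via epsilon: add q4, q10.
From q4 via epsilon: add q0, q11.
From q10 via epsilon: add q12.
From q0 via epsilon: add q13.
From q12 via epsilon: add q2.
From q13 via epsilon: add q8.
No new states can be added; the closed set is {q0, q2, q3, q4, q8, q10, q11, q12, q13}.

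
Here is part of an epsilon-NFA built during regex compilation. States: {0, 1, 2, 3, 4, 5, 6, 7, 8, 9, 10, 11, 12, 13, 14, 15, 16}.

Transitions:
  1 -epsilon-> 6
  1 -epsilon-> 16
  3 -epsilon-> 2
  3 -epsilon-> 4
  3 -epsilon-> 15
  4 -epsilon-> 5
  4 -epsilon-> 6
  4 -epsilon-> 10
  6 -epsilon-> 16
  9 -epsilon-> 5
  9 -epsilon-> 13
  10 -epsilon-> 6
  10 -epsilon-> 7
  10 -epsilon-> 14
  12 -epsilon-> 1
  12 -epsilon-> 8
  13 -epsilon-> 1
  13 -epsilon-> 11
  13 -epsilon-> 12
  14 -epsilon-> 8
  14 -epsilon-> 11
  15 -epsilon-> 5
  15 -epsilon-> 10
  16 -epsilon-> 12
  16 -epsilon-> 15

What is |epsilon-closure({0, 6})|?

Start with {0, 6}.
From 6 via epsilon: add 16.
From 16 via epsilon: add 12, 15.
From 12 via epsilon: add 1, 8.
From 15 via epsilon: add 5, 10.
From 10 via epsilon: add 7, 14.
From 14 via epsilon: add 11.
epsilon-closure = {0, 1, 5, 6, 7, 8, 10, 11, 12, 14, 15, 16}, which has 12 states.

12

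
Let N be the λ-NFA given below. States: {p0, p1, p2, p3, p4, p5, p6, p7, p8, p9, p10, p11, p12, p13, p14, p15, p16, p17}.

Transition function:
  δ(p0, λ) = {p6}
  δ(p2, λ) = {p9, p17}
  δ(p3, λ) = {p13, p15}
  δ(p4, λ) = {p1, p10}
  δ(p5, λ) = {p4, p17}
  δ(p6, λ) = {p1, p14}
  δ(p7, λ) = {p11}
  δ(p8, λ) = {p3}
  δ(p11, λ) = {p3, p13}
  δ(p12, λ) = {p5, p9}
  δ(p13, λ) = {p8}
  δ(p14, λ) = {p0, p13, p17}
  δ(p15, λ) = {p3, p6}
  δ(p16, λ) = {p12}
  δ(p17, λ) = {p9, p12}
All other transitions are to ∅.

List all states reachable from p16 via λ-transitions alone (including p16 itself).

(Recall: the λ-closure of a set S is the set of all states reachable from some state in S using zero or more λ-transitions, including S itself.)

Start with {p16}.
From p16 via λ: add p12.
From p12 via λ: add p5, p9.
From p5 via λ: add p4, p17.
From p4 via λ: add p1, p10.
No new states can be added; the closed set is {p1, p4, p5, p9, p10, p12, p16, p17}.

{p1, p4, p5, p9, p10, p12, p16, p17}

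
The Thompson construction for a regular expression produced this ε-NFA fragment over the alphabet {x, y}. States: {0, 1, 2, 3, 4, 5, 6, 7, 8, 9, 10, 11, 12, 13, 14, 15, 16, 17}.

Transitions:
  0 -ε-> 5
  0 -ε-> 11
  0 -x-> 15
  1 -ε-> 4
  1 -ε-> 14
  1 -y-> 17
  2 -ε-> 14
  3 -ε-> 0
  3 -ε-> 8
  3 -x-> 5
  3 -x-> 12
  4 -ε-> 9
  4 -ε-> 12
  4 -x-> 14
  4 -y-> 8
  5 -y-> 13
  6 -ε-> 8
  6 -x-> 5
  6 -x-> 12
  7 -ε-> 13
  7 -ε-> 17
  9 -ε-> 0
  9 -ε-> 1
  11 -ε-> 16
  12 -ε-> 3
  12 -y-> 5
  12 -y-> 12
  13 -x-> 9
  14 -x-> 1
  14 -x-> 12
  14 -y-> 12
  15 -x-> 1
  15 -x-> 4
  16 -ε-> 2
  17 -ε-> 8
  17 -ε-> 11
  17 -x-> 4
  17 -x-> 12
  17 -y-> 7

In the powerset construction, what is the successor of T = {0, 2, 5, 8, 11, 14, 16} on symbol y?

{0, 2, 3, 5, 8, 11, 12, 13, 14, 16}

5 on y → {13}.
14 on y → {12}.
No y-transition from 0, 2, 8, 11, 16.
Union after reading y: {12, 13}.
Now take the ε-closure:
From 12 via ε: add 3.
From 3 via ε: add 0, 8.
From 0 via ε: add 5, 11.
From 11 via ε: add 16.
From 16 via ε: add 2.
From 2 via ε: add 14.
No new states can be added; the closed set is {0, 2, 3, 5, 8, 11, 12, 13, 14, 16}.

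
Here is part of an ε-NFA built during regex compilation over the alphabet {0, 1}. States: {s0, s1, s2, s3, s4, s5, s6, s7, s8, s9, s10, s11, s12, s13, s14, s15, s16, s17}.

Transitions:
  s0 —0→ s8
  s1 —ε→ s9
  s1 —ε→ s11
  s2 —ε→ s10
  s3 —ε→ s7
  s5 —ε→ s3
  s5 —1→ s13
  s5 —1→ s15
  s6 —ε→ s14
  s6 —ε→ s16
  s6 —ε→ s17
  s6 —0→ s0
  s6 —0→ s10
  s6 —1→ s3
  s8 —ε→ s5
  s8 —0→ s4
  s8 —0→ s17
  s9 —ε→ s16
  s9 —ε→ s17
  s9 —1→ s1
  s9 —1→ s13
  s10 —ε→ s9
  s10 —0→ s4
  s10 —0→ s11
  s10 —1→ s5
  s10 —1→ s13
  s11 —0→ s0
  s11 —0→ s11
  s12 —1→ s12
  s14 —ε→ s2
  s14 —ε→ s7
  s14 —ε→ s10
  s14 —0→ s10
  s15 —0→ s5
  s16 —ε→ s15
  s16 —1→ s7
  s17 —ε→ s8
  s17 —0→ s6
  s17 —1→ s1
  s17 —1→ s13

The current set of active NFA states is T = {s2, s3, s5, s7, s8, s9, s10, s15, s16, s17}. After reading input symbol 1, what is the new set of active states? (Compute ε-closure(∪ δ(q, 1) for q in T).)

{s1, s3, s5, s7, s8, s9, s11, s13, s15, s16, s17}

s5 on 1 → {s13, s15}.
s9 on 1 → {s1, s13}.
s10 on 1 → {s5, s13}.
s16 on 1 → {s7}.
s17 on 1 → {s1, s13}.
No 1-transition from s2, s3, s7, s8, s15.
Union after reading 1: {s1, s5, s7, s13, s15}.
Now take the ε-closure:
From s1 via ε: add s9, s11.
From s5 via ε: add s3.
From s9 via ε: add s16, s17.
From s17 via ε: add s8.
No new states can be added; the closed set is {s1, s3, s5, s7, s8, s9, s11, s13, s15, s16, s17}.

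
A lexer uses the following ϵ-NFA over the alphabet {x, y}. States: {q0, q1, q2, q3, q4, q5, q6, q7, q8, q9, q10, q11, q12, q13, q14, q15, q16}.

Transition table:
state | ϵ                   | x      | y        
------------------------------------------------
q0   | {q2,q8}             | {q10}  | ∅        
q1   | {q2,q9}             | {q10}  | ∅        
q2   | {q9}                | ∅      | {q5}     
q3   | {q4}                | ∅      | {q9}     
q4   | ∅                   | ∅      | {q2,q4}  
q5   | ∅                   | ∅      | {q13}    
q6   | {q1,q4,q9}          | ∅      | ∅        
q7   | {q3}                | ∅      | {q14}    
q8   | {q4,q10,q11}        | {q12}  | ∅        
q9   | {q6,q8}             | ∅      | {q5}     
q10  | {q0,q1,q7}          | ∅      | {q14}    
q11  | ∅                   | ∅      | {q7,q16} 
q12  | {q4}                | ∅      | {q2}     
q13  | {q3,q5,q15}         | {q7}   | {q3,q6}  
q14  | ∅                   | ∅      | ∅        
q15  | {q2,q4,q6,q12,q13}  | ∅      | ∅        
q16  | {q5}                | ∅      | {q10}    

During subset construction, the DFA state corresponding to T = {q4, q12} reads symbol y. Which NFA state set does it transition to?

q4 on y → {q2, q4}.
q12 on y → {q2}.
Union after reading y: {q2, q4}.
Now take the ϵ-closure:
From q2 via ϵ: add q9.
From q9 via ϵ: add q6, q8.
From q6 via ϵ: add q1.
From q8 via ϵ: add q10, q11.
From q10 via ϵ: add q0, q7.
From q7 via ϵ: add q3.
No new states can be added; the closed set is {q0, q1, q2, q3, q4, q6, q7, q8, q9, q10, q11}.

{q0, q1, q2, q3, q4, q6, q7, q8, q9, q10, q11}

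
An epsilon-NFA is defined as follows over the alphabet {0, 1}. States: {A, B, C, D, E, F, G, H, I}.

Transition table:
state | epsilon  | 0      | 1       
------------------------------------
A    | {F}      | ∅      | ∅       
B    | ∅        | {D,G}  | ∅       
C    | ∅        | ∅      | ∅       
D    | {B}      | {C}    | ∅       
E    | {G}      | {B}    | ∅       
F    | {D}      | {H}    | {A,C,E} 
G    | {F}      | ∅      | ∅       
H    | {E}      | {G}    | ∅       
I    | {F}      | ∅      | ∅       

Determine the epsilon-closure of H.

Start with {H}.
From H via epsilon: add E.
From E via epsilon: add G.
From G via epsilon: add F.
From F via epsilon: add D.
From D via epsilon: add B.
No new states can be added; the closed set is {B, D, E, F, G, H}.

{B, D, E, F, G, H}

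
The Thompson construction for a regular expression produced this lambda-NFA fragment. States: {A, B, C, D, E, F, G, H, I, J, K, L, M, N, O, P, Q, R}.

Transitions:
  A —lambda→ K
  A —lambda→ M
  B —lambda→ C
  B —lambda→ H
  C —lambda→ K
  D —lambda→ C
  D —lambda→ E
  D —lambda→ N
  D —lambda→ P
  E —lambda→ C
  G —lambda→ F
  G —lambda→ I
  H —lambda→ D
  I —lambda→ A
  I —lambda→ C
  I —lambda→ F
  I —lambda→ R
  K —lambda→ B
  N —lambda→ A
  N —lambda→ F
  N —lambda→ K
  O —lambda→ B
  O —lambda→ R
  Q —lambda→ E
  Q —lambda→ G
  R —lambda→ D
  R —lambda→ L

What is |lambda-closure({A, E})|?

11

Start with {A, E}.
From A via lambda: add K, M.
From E via lambda: add C.
From K via lambda: add B.
From B via lambda: add H.
From H via lambda: add D.
From D via lambda: add N, P.
From N via lambda: add F.
lambda-closure = {A, B, C, D, E, F, H, K, M, N, P}, which has 11 states.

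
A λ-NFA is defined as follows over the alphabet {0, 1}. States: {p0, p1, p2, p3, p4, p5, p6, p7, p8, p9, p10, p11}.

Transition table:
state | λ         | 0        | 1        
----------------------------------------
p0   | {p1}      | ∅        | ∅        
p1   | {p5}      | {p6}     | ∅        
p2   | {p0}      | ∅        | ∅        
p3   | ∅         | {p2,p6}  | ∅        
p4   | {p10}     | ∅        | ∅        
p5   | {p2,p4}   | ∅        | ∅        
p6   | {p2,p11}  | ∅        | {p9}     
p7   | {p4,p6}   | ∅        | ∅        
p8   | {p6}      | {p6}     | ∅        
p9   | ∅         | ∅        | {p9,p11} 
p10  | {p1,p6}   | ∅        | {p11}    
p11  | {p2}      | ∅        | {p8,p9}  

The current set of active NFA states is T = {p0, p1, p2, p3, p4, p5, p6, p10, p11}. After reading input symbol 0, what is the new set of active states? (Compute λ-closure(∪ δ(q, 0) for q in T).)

{p0, p1, p2, p4, p5, p6, p10, p11}

p1 on 0 → {p6}.
p3 on 0 → {p2, p6}.
No 0-transition from p0, p2, p4, p5, p6, p10, p11.
Union after reading 0: {p2, p6}.
Now take the λ-closure:
From p2 via λ: add p0.
From p6 via λ: add p11.
From p0 via λ: add p1.
From p1 via λ: add p5.
From p5 via λ: add p4.
From p4 via λ: add p10.
No new states can be added; the closed set is {p0, p1, p2, p4, p5, p6, p10, p11}.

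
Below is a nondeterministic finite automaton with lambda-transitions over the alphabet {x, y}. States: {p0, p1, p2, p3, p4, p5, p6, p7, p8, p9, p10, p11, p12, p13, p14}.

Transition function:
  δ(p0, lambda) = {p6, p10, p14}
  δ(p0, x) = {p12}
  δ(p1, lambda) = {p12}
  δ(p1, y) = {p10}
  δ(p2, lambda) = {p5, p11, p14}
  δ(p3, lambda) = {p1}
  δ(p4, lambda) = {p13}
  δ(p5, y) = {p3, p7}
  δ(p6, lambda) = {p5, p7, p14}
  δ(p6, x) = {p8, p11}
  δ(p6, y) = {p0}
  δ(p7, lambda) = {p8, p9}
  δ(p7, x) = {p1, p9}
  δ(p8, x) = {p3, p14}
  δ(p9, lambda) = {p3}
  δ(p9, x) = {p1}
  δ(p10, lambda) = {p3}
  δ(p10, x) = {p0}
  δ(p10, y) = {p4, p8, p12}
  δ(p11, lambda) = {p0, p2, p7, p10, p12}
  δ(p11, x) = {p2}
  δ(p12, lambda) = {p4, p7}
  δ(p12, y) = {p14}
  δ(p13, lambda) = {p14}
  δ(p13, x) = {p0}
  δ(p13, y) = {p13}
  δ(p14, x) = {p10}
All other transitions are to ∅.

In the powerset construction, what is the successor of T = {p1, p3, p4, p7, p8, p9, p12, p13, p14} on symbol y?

p1 on y → {p10}.
p12 on y → {p14}.
p13 on y → {p13}.
No y-transition from p3, p4, p7, p8, p9, p14.
Union after reading y: {p10, p13, p14}.
Now take the lambda-closure:
From p10 via lambda: add p3.
From p3 via lambda: add p1.
From p1 via lambda: add p12.
From p12 via lambda: add p4, p7.
From p7 via lambda: add p8, p9.
No new states can be added; the closed set is {p1, p3, p4, p7, p8, p9, p10, p12, p13, p14}.

{p1, p3, p4, p7, p8, p9, p10, p12, p13, p14}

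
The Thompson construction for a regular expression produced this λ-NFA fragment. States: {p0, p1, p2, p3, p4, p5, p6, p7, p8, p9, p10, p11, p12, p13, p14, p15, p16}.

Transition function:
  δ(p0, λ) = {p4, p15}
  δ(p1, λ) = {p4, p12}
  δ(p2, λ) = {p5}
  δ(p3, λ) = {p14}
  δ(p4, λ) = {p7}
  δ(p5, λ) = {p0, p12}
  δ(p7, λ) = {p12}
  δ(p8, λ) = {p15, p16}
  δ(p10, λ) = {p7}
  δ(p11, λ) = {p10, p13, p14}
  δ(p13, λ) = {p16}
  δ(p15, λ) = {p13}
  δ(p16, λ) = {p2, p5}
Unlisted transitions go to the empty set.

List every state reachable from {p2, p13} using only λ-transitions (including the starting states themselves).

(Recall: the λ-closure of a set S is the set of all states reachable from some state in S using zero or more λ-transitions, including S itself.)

{p0, p2, p4, p5, p7, p12, p13, p15, p16}

Start with {p2, p13}.
From p2 via λ: add p5.
From p13 via λ: add p16.
From p5 via λ: add p0, p12.
From p0 via λ: add p4, p15.
From p4 via λ: add p7.
No new states can be added; the closed set is {p0, p2, p4, p5, p7, p12, p13, p15, p16}.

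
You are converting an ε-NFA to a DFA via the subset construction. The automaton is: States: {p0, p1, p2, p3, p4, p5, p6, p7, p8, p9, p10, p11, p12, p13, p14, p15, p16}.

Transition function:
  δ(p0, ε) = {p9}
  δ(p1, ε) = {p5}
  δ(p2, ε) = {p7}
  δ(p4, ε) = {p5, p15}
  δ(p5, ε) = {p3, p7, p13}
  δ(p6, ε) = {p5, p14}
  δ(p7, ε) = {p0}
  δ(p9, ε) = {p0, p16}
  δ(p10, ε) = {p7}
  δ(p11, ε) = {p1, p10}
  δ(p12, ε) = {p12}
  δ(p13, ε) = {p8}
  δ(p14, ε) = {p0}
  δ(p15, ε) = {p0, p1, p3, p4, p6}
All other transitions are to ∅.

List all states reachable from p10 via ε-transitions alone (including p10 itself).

Start with {p10}.
From p10 via ε: add p7.
From p7 via ε: add p0.
From p0 via ε: add p9.
From p9 via ε: add p16.
No new states can be added; the closed set is {p0, p7, p9, p10, p16}.

{p0, p7, p9, p10, p16}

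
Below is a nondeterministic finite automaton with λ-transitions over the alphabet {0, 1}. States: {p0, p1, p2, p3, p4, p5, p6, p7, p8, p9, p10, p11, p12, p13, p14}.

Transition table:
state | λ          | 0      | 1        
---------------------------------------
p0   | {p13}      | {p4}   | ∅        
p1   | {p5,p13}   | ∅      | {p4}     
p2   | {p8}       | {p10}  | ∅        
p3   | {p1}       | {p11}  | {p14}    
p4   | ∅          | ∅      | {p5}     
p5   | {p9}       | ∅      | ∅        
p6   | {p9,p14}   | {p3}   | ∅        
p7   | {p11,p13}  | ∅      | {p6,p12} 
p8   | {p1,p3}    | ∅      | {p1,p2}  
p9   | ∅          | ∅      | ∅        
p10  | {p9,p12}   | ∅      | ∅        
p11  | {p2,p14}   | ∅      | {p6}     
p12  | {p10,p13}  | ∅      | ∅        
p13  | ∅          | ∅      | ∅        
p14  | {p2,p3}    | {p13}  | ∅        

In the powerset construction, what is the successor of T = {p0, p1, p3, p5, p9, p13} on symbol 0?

{p1, p2, p3, p4, p5, p8, p9, p11, p13, p14}

p0 on 0 → {p4}.
p3 on 0 → {p11}.
No 0-transition from p1, p5, p9, p13.
Union after reading 0: {p4, p11}.
Now take the λ-closure:
From p11 via λ: add p2, p14.
From p2 via λ: add p8.
From p14 via λ: add p3.
From p3 via λ: add p1.
From p1 via λ: add p5, p13.
From p5 via λ: add p9.
No new states can be added; the closed set is {p1, p2, p3, p4, p5, p8, p9, p11, p13, p14}.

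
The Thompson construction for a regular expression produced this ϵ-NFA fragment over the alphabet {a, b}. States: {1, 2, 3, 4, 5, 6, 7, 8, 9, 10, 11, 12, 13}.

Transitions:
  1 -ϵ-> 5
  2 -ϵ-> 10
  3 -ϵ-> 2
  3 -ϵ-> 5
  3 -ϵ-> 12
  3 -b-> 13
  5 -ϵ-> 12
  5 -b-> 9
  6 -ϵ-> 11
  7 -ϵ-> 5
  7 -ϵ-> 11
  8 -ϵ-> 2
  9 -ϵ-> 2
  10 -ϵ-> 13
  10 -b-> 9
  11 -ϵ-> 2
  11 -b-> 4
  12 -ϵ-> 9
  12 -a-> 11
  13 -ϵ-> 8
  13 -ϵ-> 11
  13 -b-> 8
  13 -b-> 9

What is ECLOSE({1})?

Start with {1}.
From 1 via ϵ: add 5.
From 5 via ϵ: add 12.
From 12 via ϵ: add 9.
From 9 via ϵ: add 2.
From 2 via ϵ: add 10.
From 10 via ϵ: add 13.
From 13 via ϵ: add 8, 11.
No new states can be added; the closed set is {1, 2, 5, 8, 9, 10, 11, 12, 13}.

{1, 2, 5, 8, 9, 10, 11, 12, 13}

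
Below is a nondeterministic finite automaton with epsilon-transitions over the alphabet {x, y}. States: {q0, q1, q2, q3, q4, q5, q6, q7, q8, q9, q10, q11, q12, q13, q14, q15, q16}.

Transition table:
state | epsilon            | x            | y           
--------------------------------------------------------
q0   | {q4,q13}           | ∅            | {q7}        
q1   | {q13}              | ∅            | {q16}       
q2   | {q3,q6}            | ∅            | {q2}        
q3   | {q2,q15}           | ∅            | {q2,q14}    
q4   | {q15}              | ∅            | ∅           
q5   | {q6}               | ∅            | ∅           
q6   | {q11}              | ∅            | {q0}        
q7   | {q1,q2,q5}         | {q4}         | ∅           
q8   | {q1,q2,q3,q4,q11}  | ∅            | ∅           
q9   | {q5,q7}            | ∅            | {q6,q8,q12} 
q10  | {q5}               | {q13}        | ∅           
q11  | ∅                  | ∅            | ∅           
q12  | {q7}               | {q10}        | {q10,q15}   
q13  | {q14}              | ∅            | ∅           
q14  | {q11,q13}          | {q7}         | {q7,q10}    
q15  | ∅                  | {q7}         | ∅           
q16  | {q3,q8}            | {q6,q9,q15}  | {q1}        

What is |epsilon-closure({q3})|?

5

Start with {q3}.
From q3 via epsilon: add q2, q15.
From q2 via epsilon: add q6.
From q6 via epsilon: add q11.
epsilon-closure = {q2, q3, q6, q11, q15}, which has 5 states.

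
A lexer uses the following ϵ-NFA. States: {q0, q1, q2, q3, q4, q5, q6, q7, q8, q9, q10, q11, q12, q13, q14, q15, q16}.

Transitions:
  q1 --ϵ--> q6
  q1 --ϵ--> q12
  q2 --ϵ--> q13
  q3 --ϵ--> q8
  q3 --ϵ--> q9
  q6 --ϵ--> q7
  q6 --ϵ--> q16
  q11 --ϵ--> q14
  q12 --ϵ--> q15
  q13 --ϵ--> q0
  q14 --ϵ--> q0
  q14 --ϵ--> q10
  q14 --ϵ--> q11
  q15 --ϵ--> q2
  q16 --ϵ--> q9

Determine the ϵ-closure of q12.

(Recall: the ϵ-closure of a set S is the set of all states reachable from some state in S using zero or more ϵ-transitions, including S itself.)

{q0, q2, q12, q13, q15}

Start with {q12}.
From q12 via ϵ: add q15.
From q15 via ϵ: add q2.
From q2 via ϵ: add q13.
From q13 via ϵ: add q0.
No new states can be added; the closed set is {q0, q2, q12, q13, q15}.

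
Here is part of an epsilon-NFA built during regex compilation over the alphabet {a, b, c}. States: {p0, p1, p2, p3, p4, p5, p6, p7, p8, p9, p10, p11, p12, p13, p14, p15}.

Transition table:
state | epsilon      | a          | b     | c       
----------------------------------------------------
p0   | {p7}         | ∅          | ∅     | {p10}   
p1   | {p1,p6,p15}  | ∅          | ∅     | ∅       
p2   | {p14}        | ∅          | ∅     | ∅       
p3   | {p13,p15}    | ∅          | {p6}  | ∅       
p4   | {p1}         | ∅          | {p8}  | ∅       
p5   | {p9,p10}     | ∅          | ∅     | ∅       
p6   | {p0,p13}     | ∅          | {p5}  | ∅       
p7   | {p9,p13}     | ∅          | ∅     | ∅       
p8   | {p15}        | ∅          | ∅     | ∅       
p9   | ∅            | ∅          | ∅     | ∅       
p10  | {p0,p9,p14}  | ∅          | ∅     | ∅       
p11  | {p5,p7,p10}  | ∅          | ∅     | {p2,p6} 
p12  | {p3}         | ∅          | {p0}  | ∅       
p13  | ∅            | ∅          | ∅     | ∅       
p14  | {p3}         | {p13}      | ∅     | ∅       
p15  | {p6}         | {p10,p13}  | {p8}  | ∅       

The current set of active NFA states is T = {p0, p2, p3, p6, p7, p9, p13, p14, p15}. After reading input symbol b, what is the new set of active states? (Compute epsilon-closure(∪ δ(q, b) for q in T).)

p3 on b → {p6}.
p6 on b → {p5}.
p15 on b → {p8}.
No b-transition from p0, p2, p7, p9, p13, p14.
Union after reading b: {p5, p6, p8}.
Now take the epsilon-closure:
From p5 via epsilon: add p9, p10.
From p6 via epsilon: add p0, p13.
From p8 via epsilon: add p15.
From p0 via epsilon: add p7.
From p10 via epsilon: add p14.
From p14 via epsilon: add p3.
No new states can be added; the closed set is {p0, p3, p5, p6, p7, p8, p9, p10, p13, p14, p15}.

{p0, p3, p5, p6, p7, p8, p9, p10, p13, p14, p15}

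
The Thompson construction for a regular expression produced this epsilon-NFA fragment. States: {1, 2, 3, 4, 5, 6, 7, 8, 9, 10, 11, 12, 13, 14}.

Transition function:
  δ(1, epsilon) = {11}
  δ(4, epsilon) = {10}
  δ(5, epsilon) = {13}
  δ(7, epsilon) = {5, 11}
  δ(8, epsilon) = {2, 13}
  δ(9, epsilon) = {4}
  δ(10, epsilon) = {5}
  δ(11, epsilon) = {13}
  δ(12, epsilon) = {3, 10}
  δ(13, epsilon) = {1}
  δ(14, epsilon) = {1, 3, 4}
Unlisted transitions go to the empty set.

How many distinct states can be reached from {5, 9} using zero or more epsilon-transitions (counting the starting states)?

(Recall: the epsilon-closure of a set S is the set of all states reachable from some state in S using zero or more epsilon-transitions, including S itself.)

Start with {5, 9}.
From 5 via epsilon: add 13.
From 9 via epsilon: add 4.
From 4 via epsilon: add 10.
From 13 via epsilon: add 1.
From 1 via epsilon: add 11.
epsilon-closure = {1, 4, 5, 9, 10, 11, 13}, which has 7 states.

7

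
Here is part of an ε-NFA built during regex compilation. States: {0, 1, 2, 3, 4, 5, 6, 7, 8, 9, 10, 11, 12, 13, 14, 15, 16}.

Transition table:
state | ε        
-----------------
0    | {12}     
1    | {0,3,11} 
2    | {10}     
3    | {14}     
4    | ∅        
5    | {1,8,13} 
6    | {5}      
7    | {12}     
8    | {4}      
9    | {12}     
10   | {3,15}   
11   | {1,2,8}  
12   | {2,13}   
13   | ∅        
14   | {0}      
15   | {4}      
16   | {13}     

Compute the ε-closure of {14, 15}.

{0, 2, 3, 4, 10, 12, 13, 14, 15}

Start with {14, 15}.
From 14 via ε: add 0.
From 15 via ε: add 4.
From 0 via ε: add 12.
From 12 via ε: add 2, 13.
From 2 via ε: add 10.
From 10 via ε: add 3.
No new states can be added; the closed set is {0, 2, 3, 4, 10, 12, 13, 14, 15}.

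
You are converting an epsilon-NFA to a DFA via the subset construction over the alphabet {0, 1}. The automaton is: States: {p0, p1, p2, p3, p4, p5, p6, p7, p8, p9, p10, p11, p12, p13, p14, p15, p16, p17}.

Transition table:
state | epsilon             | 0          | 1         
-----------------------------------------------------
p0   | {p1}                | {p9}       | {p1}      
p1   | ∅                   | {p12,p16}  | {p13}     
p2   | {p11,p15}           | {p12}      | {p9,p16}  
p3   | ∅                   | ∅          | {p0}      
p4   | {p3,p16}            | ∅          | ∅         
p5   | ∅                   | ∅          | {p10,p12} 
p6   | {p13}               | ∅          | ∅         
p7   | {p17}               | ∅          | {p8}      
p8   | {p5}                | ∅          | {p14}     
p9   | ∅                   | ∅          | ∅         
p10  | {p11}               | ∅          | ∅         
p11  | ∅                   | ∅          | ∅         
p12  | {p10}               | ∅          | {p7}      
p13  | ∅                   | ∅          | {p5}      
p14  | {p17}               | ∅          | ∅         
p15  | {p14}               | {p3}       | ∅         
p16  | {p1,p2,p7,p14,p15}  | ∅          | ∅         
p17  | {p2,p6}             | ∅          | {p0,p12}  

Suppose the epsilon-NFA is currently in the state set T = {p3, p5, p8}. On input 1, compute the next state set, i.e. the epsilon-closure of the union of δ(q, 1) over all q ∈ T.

{p0, p1, p2, p6, p10, p11, p12, p13, p14, p15, p17}

p3 on 1 → {p0}.
p5 on 1 → {p10, p12}.
p8 on 1 → {p14}.
Union after reading 1: {p0, p10, p12, p14}.
Now take the epsilon-closure:
From p0 via epsilon: add p1.
From p10 via epsilon: add p11.
From p14 via epsilon: add p17.
From p17 via epsilon: add p2, p6.
From p2 via epsilon: add p15.
From p6 via epsilon: add p13.
No new states can be added; the closed set is {p0, p1, p2, p6, p10, p11, p12, p13, p14, p15, p17}.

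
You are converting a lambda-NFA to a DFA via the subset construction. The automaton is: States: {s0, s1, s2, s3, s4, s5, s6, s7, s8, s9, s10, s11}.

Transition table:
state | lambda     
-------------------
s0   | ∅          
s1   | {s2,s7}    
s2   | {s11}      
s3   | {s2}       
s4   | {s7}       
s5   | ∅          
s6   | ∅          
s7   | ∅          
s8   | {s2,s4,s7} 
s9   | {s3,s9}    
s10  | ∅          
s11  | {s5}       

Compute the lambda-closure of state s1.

Start with {s1}.
From s1 via lambda: add s2, s7.
From s2 via lambda: add s11.
From s11 via lambda: add s5.
No new states can be added; the closed set is {s1, s2, s5, s7, s11}.

{s1, s2, s5, s7, s11}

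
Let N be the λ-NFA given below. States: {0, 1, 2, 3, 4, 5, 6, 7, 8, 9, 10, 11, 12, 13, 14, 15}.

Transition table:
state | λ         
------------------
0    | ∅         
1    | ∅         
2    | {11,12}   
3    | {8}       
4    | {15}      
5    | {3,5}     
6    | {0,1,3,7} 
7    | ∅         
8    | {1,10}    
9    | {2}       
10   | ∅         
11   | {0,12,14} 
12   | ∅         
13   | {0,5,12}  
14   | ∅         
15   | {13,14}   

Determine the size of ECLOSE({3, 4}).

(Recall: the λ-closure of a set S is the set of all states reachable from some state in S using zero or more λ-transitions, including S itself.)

Start with {3, 4}.
From 3 via λ: add 8.
From 4 via λ: add 15.
From 8 via λ: add 1, 10.
From 15 via λ: add 13, 14.
From 13 via λ: add 0, 5, 12.
λ-closure = {0, 1, 3, 4, 5, 8, 10, 12, 13, 14, 15}, which has 11 states.

11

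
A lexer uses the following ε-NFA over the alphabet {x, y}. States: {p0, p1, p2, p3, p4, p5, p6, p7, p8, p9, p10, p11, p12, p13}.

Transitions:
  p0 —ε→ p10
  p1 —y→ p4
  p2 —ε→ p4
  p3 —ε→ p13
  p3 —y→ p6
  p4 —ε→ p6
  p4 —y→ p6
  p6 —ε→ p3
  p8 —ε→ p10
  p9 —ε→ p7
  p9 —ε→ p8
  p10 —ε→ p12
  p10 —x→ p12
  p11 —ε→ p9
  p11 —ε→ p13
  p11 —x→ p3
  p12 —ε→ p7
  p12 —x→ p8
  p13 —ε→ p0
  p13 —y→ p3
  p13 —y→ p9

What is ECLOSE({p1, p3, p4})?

Start with {p1, p3, p4}.
From p3 via ε: add p13.
From p4 via ε: add p6.
From p13 via ε: add p0.
From p0 via ε: add p10.
From p10 via ε: add p12.
From p12 via ε: add p7.
No new states can be added; the closed set is {p0, p1, p3, p4, p6, p7, p10, p12, p13}.

{p0, p1, p3, p4, p6, p7, p10, p12, p13}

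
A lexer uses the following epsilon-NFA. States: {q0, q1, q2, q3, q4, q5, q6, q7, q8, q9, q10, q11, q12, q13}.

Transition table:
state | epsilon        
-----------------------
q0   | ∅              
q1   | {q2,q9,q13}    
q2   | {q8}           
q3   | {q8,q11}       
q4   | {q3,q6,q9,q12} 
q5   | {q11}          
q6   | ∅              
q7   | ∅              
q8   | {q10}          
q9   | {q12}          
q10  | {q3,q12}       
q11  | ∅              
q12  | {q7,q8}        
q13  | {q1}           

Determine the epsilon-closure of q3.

Start with {q3}.
From q3 via epsilon: add q8, q11.
From q8 via epsilon: add q10.
From q10 via epsilon: add q12.
From q12 via epsilon: add q7.
No new states can be added; the closed set is {q3, q7, q8, q10, q11, q12}.

{q3, q7, q8, q10, q11, q12}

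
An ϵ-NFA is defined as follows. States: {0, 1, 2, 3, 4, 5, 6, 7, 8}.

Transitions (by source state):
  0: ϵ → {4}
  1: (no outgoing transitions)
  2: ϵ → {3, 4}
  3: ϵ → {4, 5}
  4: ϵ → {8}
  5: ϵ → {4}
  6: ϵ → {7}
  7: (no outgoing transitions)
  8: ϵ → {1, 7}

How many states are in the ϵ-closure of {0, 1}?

5

Start with {0, 1}.
From 0 via ϵ: add 4.
From 4 via ϵ: add 8.
From 8 via ϵ: add 7.
ϵ-closure = {0, 1, 4, 7, 8}, which has 5 states.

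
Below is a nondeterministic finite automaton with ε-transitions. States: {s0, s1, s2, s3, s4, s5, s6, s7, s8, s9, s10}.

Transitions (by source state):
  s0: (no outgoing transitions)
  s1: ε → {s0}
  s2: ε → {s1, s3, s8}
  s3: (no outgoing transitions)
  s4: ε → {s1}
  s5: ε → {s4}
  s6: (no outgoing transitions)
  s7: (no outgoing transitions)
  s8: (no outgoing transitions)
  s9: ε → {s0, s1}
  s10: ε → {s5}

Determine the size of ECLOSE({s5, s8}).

Start with {s5, s8}.
From s5 via ε: add s4.
From s4 via ε: add s1.
From s1 via ε: add s0.
ε-closure = {s0, s1, s4, s5, s8}, which has 5 states.

5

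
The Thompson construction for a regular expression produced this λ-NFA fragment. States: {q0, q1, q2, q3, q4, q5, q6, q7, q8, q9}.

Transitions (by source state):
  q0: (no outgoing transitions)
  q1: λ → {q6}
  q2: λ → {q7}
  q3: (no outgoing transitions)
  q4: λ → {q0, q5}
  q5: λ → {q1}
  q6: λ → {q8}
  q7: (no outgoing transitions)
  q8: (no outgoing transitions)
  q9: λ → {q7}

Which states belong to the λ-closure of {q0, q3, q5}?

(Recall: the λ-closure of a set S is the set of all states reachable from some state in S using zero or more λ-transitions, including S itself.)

{q0, q1, q3, q5, q6, q8}

Start with {q0, q3, q5}.
From q5 via λ: add q1.
From q1 via λ: add q6.
From q6 via λ: add q8.
No new states can be added; the closed set is {q0, q1, q3, q5, q6, q8}.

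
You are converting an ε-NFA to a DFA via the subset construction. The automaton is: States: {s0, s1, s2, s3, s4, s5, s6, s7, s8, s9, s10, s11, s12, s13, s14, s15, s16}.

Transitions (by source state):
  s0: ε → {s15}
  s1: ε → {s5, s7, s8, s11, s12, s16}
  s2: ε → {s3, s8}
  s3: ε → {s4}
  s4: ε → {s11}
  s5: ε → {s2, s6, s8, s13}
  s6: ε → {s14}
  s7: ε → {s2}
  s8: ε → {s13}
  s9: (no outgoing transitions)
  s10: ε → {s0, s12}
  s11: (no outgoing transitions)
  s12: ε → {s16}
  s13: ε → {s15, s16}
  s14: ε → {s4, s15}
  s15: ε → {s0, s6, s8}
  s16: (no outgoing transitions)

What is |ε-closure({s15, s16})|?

Start with {s15, s16}.
From s15 via ε: add s0, s6, s8.
From s6 via ε: add s14.
From s8 via ε: add s13.
From s14 via ε: add s4.
From s4 via ε: add s11.
ε-closure = {s0, s4, s6, s8, s11, s13, s14, s15, s16}, which has 9 states.

9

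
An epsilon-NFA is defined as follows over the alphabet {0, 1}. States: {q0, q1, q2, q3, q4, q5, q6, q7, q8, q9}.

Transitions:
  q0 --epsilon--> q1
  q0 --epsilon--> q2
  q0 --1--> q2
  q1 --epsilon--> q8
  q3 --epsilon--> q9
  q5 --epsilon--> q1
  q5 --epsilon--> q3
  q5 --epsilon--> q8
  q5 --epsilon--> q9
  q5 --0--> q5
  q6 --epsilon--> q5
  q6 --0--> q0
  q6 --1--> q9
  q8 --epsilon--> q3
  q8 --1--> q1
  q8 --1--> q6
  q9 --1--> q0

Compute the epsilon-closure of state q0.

{q0, q1, q2, q3, q8, q9}

Start with {q0}.
From q0 via epsilon: add q1, q2.
From q1 via epsilon: add q8.
From q8 via epsilon: add q3.
From q3 via epsilon: add q9.
No new states can be added; the closed set is {q0, q1, q2, q3, q8, q9}.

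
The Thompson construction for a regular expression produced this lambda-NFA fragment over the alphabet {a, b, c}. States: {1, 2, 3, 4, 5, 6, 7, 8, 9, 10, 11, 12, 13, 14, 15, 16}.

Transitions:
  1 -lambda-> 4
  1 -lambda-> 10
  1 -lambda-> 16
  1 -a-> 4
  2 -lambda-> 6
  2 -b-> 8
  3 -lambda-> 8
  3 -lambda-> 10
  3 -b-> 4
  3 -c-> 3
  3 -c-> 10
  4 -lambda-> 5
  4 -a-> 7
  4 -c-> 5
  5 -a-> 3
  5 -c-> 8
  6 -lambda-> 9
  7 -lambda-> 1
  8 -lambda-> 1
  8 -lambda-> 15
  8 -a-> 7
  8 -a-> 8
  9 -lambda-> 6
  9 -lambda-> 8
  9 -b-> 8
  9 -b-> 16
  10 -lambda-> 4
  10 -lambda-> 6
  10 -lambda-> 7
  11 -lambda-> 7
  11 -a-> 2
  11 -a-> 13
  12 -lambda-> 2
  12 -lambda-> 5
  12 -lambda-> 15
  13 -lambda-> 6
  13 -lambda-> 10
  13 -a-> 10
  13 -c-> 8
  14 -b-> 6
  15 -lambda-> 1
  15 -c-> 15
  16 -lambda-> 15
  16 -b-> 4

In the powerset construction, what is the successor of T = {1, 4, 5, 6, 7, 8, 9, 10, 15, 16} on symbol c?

4 on c → {5}.
5 on c → {8}.
15 on c → {15}.
No c-transition from 1, 6, 7, 8, 9, 10, 16.
Union after reading c: {5, 8, 15}.
Now take the lambda-closure:
From 8 via lambda: add 1.
From 1 via lambda: add 4, 10, 16.
From 10 via lambda: add 6, 7.
From 6 via lambda: add 9.
No new states can be added; the closed set is {1, 4, 5, 6, 7, 8, 9, 10, 15, 16}.

{1, 4, 5, 6, 7, 8, 9, 10, 15, 16}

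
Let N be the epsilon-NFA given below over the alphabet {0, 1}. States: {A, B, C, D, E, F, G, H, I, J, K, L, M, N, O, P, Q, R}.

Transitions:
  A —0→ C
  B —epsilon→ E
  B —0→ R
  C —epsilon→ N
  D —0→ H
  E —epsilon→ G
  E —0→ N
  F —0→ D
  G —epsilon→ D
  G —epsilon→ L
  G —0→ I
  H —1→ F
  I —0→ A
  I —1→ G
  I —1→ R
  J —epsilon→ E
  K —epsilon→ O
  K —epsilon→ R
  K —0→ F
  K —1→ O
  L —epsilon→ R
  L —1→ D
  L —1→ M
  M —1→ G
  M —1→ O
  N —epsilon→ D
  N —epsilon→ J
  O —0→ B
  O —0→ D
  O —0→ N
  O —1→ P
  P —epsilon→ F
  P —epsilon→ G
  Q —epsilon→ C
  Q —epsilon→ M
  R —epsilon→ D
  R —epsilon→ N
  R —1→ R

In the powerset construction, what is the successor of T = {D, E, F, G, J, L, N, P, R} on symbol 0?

{D, E, G, H, I, J, L, N, R}

D on 0 → {H}.
E on 0 → {N}.
F on 0 → {D}.
G on 0 → {I}.
No 0-transition from J, L, N, P, R.
Union after reading 0: {D, H, I, N}.
Now take the epsilon-closure:
From N via epsilon: add J.
From J via epsilon: add E.
From E via epsilon: add G.
From G via epsilon: add L.
From L via epsilon: add R.
No new states can be added; the closed set is {D, E, G, H, I, J, L, N, R}.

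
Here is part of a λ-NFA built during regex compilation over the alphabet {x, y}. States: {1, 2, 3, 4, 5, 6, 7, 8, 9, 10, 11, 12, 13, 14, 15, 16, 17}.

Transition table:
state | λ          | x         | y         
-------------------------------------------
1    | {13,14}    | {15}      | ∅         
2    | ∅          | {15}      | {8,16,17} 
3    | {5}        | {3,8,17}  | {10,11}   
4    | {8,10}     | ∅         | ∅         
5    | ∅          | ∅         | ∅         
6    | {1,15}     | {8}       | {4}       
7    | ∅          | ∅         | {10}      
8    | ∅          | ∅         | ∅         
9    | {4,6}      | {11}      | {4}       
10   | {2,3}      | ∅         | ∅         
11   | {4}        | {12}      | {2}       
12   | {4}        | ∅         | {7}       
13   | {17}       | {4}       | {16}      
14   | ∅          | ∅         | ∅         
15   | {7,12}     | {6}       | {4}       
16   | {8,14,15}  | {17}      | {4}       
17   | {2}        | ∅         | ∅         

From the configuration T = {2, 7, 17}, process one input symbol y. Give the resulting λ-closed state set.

2 on y → {8, 16, 17}.
7 on y → {10}.
No y-transition from 17.
Union after reading y: {8, 10, 16, 17}.
Now take the λ-closure:
From 10 via λ: add 2, 3.
From 16 via λ: add 14, 15.
From 3 via λ: add 5.
From 15 via λ: add 7, 12.
From 12 via λ: add 4.
No new states can be added; the closed set is {2, 3, 4, 5, 7, 8, 10, 12, 14, 15, 16, 17}.

{2, 3, 4, 5, 7, 8, 10, 12, 14, 15, 16, 17}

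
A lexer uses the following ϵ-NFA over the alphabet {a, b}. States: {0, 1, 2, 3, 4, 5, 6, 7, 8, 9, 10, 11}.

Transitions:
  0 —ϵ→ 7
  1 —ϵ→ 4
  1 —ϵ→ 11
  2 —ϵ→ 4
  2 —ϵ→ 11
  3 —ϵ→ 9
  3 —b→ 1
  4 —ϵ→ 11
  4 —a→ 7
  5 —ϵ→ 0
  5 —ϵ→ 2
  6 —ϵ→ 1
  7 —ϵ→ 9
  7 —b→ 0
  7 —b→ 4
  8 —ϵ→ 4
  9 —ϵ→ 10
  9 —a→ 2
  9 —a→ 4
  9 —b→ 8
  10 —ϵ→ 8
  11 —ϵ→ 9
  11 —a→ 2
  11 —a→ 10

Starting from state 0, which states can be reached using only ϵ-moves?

{0, 4, 7, 8, 9, 10, 11}

Start with {0}.
From 0 via ϵ: add 7.
From 7 via ϵ: add 9.
From 9 via ϵ: add 10.
From 10 via ϵ: add 8.
From 8 via ϵ: add 4.
From 4 via ϵ: add 11.
No new states can be added; the closed set is {0, 4, 7, 8, 9, 10, 11}.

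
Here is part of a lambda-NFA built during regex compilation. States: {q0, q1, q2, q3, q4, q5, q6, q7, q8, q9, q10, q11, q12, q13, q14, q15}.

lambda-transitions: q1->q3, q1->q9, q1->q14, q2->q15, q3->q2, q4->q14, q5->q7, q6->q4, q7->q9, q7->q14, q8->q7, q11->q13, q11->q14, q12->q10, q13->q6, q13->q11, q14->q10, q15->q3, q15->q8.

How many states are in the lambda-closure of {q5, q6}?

7

Start with {q5, q6}.
From q5 via lambda: add q7.
From q6 via lambda: add q4.
From q4 via lambda: add q14.
From q7 via lambda: add q9.
From q14 via lambda: add q10.
lambda-closure = {q4, q5, q6, q7, q9, q10, q14}, which has 7 states.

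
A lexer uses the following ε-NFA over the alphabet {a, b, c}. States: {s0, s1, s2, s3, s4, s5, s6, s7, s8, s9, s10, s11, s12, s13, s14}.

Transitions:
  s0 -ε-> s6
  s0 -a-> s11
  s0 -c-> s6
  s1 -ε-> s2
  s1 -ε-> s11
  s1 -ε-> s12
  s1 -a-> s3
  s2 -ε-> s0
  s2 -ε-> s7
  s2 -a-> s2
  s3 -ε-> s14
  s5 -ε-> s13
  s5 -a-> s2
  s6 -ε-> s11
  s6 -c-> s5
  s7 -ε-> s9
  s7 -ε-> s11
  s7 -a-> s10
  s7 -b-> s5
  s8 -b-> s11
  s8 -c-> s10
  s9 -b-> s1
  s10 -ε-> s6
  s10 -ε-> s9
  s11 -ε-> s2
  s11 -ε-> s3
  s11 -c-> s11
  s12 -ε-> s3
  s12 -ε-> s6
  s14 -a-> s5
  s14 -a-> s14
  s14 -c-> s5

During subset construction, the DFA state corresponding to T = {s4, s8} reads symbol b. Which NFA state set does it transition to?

{s0, s2, s3, s6, s7, s9, s11, s14}

s8 on b → {s11}.
No b-transition from s4.
Union after reading b: {s11}.
Now take the ε-closure:
From s11 via ε: add s2, s3.
From s2 via ε: add s0, s7.
From s3 via ε: add s14.
From s0 via ε: add s6.
From s7 via ε: add s9.
No new states can be added; the closed set is {s0, s2, s3, s6, s7, s9, s11, s14}.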